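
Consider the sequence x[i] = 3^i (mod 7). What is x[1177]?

3

x[0] = 1; x[1] = 3; x[2] = 2; x[3] = 6; x[4] = 4; x[5] = 5; x[6] = 1.
Since x[6] = x[0] = 1, the sequence is periodic with period 6.
So x[1177] = x[0 + ((1177-0) mod 6)] = x[1] = 3.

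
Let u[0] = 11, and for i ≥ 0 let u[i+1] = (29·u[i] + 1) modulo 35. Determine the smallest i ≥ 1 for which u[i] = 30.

5

Computing terms: u[0] = 11, u[1] = 5, u[2] = 6, u[3] = 0, u[4] = 1, u[5] = 30, u[6] = 31, u[7] = 25, u[8] = 26, u[9] = 20, u[10] = 21, u[11] = 15, u[12] = 16, u[13] = 10, u[14] = 11.
The sequence repeats with period 14.
The value 30 first appears (with i ≥ 1) at u[5].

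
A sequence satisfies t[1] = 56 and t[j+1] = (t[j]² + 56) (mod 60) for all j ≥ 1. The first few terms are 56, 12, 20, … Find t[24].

Computing terms: t[1] = 56, t[2] = 12, t[3] = 20, t[4] = 36, t[5] = 32, t[6] = 0, t[7] = 56.
The sequence repeats with period 6.
(24 - 1) mod 6 = 5, so t[24] = t[6] = 0.

0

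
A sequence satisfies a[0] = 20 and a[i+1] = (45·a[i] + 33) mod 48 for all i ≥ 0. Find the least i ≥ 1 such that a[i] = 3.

We have a[0] = 20; a[1] = 21; a[2] = 18; a[3] = 27; a[4] = 0; a[5] = 33; a[6] = 30; a[7] = 39; a[8] = 12; a[9] = 45; a[10] = 42; a[11] = 3; a[12] = 24; a[13] = 9; a[14] = 6; a[15] = 15; a[16] = 36; a[17] = 21.
Since a[17] = a[1] = 21, the sequence is eventually periodic: after a pre-period of length 1 it cycles with period 16.
The value 3 first appears (with i ≥ 1) at a[11].

11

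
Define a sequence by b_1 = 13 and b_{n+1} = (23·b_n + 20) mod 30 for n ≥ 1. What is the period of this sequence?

4

Listing terms: b_1 = 13, b_2 = 19, b_3 = 7, b_4 = 1, b_5 = 13.
Since b_5 = b_1 = 13, the sequence is periodic with period 4.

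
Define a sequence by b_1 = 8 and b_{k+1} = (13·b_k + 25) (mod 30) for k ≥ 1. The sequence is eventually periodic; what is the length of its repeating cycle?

Listing terms: b_1 = 8, b_2 = 9, b_3 = 22, b_4 = 11, b_5 = 18, b_6 = 19, b_7 = 2, b_8 = 21, b_9 = 28, b_{10} = 29, b_{11} = 12, b_{12} = 1, b_{13} = 8.
Since b_{13} = b_1 = 8, the sequence is periodic with period 12.

12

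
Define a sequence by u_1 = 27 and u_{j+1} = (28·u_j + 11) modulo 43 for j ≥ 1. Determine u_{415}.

Listing terms: u_1 = 27; u_2 = 36; u_3 = 30; u_4 = 34; u_5 = 17; u_6 = 14; u_7 = 16; u_8 = 29; u_9 = 6; u_{10} = 7; u_{11} = 35; u_{12} = 2; u_{13} = 24; u_{14} = 38; u_{15} = 0; u_{16} = 11; u_{17} = 18; u_{18} = 42; u_{19} = 26; u_{20} = 8; u_{21} = 20; u_{22} = 12; u_{23} = 3; u_{24} = 9; u_{25} = 5; u_{26} = 22; u_{27} = 25; u_{28} = 23; u_{29} = 10; u_{30} = 33; u_{31} = 32; u_{32} = 4; u_{33} = 37; u_{34} = 15; u_{35} = 1; u_{36} = 39; u_{37} = 28; u_{38} = 21; u_{39} = 40; u_{40} = 13; u_{41} = 31; u_{42} = 19; u_{43} = 27.
The sequence repeats with period 42.
So u_{415} = u_{1 + ((415-1) mod 42)} = u_{37} = 28.

28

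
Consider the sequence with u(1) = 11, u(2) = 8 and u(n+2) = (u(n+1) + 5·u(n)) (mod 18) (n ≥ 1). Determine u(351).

Computing terms: u(1) = 11,  u(2) = 8,  u(3) = 9,  u(4) = 13,  u(5) = 4,  u(6) = 15,  u(7) = 17,  u(8) = 2,  u(9) = 15,  u(10) = 7,  u(11) = 10,  u(12) = 9,  u(13) = 5,  u(14) = 14,  u(15) = 3,  u(16) = 1,  u(17) = 16,  u(18) = 3,  u(19) = 11,  u(20) = 8.
Since (u(19), u(20)) = (u(1), u(2)) = (11, 8) (two consecutive terms determine the rest), the sequence is periodic with period 18.
(351 - 1) mod 18 = 8, so u(351) = u(9) = 15.

15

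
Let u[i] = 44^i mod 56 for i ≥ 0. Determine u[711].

We have u[0] = 1, u[1] = 44, u[2] = 32, u[3] = 8, u[4] = 16, u[5] = 32.
Since u[5] = u[2] = 32, the sequence is eventually periodic: after a pre-period of length 2 it cycles with period 3.
For i ≥ 2, u[i] depends only on (i - 2) mod 3. (711 - 2) mod 3 = 1, so u[711] = u[3] = 8.

8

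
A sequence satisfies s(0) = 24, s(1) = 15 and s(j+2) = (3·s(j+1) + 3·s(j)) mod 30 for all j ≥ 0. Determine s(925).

Computing terms: s(0) = 24; s(1) = 15; s(2) = 27; s(3) = 6; s(4) = 9; s(5) = 15; s(6) = 12; s(7) = 21; s(8) = 9; s(9) = 0; s(10) = 27; s(11) = 21; s(12) = 24; s(13) = 15.
The sequence repeats with period 12.
So s(925) = s(0 + ((925-0) mod 12)) = s(1) = 15.

15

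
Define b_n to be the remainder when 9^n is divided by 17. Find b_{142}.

Computing terms: b_0 = 1; b_1 = 9; b_2 = 13; b_3 = 15; b_4 = 16; b_5 = 8; b_6 = 4; b_7 = 2; b_8 = 1.
Since b_8 = b_0 = 1, the sequence is periodic with period 8.
So b_{142} = b_{0 + ((142-0) mod 8)} = b_6 = 4.

4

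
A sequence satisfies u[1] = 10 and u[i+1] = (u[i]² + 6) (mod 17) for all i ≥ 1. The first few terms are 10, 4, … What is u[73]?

5

u[1] = 10, u[2] = 4, u[3] = 5, u[4] = 14, u[5] = 15, u[6] = 10.
Since u[6] = u[1] = 10, the sequence is periodic with period 5.
(73 - 1) mod 5 = 2, so u[73] = u[3] = 5.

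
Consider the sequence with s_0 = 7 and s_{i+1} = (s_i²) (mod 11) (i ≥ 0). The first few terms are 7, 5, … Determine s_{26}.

3

Computing terms: s_0 = 7, s_1 = 5, s_2 = 3, s_3 = 9, s_4 = 4, s_5 = 5.
Since s_5 = s_1 = 5, the sequence is eventually periodic: after a pre-period of length 1 it cycles with period 4.
For i ≥ 1, s_i depends only on (i - 1) mod 4. (26 - 1) mod 4 = 1, so s_{26} = s_2 = 3.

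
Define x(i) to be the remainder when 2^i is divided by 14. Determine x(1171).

We have x(1) = 2; x(2) = 4; x(3) = 8; x(4) = 2.
The sequence repeats with period 3.
(1171 - 1) mod 3 = 0, so x(1171) = x(1) = 2.

2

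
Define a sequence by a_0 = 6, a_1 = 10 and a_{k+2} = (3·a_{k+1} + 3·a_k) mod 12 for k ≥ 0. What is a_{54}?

6

a_0 = 6,  a_1 = 10,  a_2 = 0,  a_3 = 6,  a_4 = 6,  a_5 = 0,  a_6 = 6.
Since (a_5, a_6) = (a_2, a_3) = (0, 6) (two consecutive terms determine the rest), the sequence is eventually periodic: after a pre-period of length 2 it cycles with period 3.
For k ≥ 2, a_k depends only on (k - 2) mod 3. (54 - 2) mod 3 = 1, so a_{54} = a_3 = 6.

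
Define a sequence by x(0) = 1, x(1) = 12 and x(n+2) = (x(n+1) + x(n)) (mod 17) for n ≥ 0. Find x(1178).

7

x(0) = 1, x(1) = 12, x(2) = 13, x(3) = 8, x(4) = 4, x(5) = 12, x(6) = 16, x(7) = 11, x(8) = 10, x(9) = 4, x(10) = 14, x(11) = 1, x(12) = 15, x(13) = 16, x(14) = 14, x(15) = 13, x(16) = 10, x(17) = 6, x(18) = 16, x(19) = 5, x(20) = 4, x(21) = 9, x(22) = 13, x(23) = 5, x(24) = 1, x(25) = 6, x(26) = 7, x(27) = 13, x(28) = 3, x(29) = 16, x(30) = 2, x(31) = 1, x(32) = 3, x(33) = 4, x(34) = 7, x(35) = 11, x(36) = 1, x(37) = 12.
Since (x(36), x(37)) = (x(0), x(1)) = (1, 12) (two consecutive terms determine the rest), the sequence is periodic with period 36.
So x(1178) = x(0 + ((1178-0) mod 36)) = x(26) = 7.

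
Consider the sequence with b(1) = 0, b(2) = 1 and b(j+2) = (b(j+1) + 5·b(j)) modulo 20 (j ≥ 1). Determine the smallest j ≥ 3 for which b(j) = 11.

We have b(1) = 0,  b(2) = 1,  b(3) = 1,  b(4) = 6,  b(5) = 11,  b(6) = 1,  b(7) = 16,  b(8) = 1,  b(9) = 1.
Since (b(8), b(9)) = (b(2), b(3)) = (1, 1) (two consecutive terms determine the rest), the sequence is eventually periodic: after a pre-period of length 1 it cycles with period 6.
The value 11 first appears (with j ≥ 3) at b(5).

5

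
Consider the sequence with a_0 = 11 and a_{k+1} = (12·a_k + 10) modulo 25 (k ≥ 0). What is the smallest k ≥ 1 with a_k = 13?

11

We have a_0 = 11,  a_1 = 17,  a_2 = 14,  a_3 = 3,  a_4 = 21,  a_5 = 12,  a_6 = 4,  a_7 = 8,  a_8 = 6,  a_9 = 7,  a_{10} = 19,  a_{11} = 13,  a_{12} = 16,  a_{13} = 2,  a_{14} = 9,  a_{15} = 18,  a_{16} = 1,  a_{17} = 22,  a_{18} = 24,  a_{19} = 23,  a_{20} = 11.
The sequence repeats with period 20.
The value 13 first appears (with k ≥ 1) at a_{11}.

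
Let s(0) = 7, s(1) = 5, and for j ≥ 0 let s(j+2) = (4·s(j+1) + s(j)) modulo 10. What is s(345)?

Listing terms: s(0) = 7,  s(1) = 5,  s(2) = 7,  s(3) = 3,  s(4) = 9,  s(5) = 9,  s(6) = 5,  s(7) = 9,  s(8) = 1,  s(9) = 3,  s(10) = 3,  s(11) = 5,  s(12) = 3,  s(13) = 7,  s(14) = 1,  s(15) = 1,  s(16) = 5,  s(17) = 1,  s(18) = 9,  s(19) = 7,  s(20) = 7,  s(21) = 5.
The sequence repeats with period 20.
(345 - 0) mod 20 = 5, so s(345) = s(5) = 9.

9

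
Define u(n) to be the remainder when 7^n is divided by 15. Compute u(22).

4

u(0) = 1, u(1) = 7, u(2) = 4, u(3) = 13, u(4) = 1.
The sequence repeats with period 4.
(22 - 0) mod 4 = 2, so u(22) = u(2) = 4.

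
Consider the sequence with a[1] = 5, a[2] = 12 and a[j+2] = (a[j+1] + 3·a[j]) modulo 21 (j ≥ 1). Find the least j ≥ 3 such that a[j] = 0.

4

Listing terms: a[1] = 5,  a[2] = 12,  a[3] = 6,  a[4] = 0,  a[5] = 18,  a[6] = 18,  a[7] = 9,  a[8] = 0,  a[9] = 6,  a[10] = 6,  a[11] = 3,  a[12] = 0,  a[13] = 9,  a[14] = 9,  a[15] = 15,  a[16] = 0,  a[17] = 3,  a[18] = 3,  a[19] = 12,  a[20] = 0,  a[21] = 15,  a[22] = 15,  a[23] = 18,  a[24] = 0,  a[25] = 12,  a[26] = 12,  a[27] = 6.
Since (a[26], a[27]) = (a[2], a[3]) = (12, 6) (two consecutive terms determine the rest), the sequence is eventually periodic: after a pre-period of length 1 it cycles with period 24.
The value 0 first appears (with j ≥ 3) at a[4].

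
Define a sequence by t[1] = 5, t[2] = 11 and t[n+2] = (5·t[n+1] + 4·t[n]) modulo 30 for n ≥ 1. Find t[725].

t[1] = 5; t[2] = 11; t[3] = 15; t[4] = 29; t[5] = 25; t[6] = 1; t[7] = 15; t[8] = 19; t[9] = 5; t[10] = 11.
Since (t[9], t[10]) = (t[1], t[2]) = (5, 11) (two consecutive terms determine the rest), the sequence is periodic with period 8.
So t[725] = t[1 + ((725-1) mod 8)] = t[5] = 25.

25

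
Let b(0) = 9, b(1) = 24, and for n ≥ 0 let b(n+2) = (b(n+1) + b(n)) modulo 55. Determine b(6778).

b(0) = 9, b(1) = 24, b(2) = 33, b(3) = 2, b(4) = 35, b(5) = 37, b(6) = 17, b(7) = 54, b(8) = 16, b(9) = 15, b(10) = 31, b(11) = 46, b(12) = 22, b(13) = 13, b(14) = 35, b(15) = 48, b(16) = 28, b(17) = 21, b(18) = 49, b(19) = 15, b(20) = 9, b(21) = 24.
Since (b(20), b(21)) = (b(0), b(1)) = (9, 24) (two consecutive terms determine the rest), the sequence is periodic with period 20.
So b(6778) = b(0 + ((6778-0) mod 20)) = b(18) = 49.

49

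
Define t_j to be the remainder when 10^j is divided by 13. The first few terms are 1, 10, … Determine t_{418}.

We have t_0 = 1; t_1 = 10; t_2 = 9; t_3 = 12; t_4 = 3; t_5 = 4; t_6 = 1.
Since t_6 = t_0 = 1, the sequence is periodic with period 6.
(418 - 0) mod 6 = 4, so t_{418} = t_4 = 3.

3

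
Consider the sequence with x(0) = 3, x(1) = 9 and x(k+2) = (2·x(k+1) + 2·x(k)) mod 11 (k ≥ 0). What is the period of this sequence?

Computing terms: x(0) = 3,  x(1) = 9,  x(2) = 2,  x(3) = 0,  x(4) = 4,  x(5) = 8,  x(6) = 2,  x(7) = 9,  x(8) = 0,  x(9) = 7,  x(10) = 3,  x(11) = 9.
The sequence repeats with period 10.

10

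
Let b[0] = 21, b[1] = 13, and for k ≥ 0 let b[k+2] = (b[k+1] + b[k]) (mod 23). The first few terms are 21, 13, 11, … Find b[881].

19

Listing terms: b[0] = 21, b[1] = 13, b[2] = 11, b[3] = 1, b[4] = 12, b[5] = 13, b[6] = 2, b[7] = 15, b[8] = 17, b[9] = 9, b[10] = 3, b[11] = 12, b[12] = 15, b[13] = 4, b[14] = 19, b[15] = 0, b[16] = 19, b[17] = 19, b[18] = 15, b[19] = 11, b[20] = 3, b[21] = 14, b[22] = 17, b[23] = 8, b[24] = 2, b[25] = 10, b[26] = 12, b[27] = 22, b[28] = 11, b[29] = 10, b[30] = 21, b[31] = 8, b[32] = 6, b[33] = 14, b[34] = 20, b[35] = 11, b[36] = 8, b[37] = 19, b[38] = 4, b[39] = 0, b[40] = 4, b[41] = 4, b[42] = 8, b[43] = 12, b[44] = 20, b[45] = 9, b[46] = 6, b[47] = 15, b[48] = 21, b[49] = 13.
Since (b[48], b[49]) = (b[0], b[1]) = (21, 13) (two consecutive terms determine the rest), the sequence is periodic with period 48.
So b[881] = b[0 + ((881-0) mod 48)] = b[17] = 19.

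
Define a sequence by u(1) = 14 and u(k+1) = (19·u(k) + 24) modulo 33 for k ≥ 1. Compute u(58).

11

We have u(1) = 14, u(2) = 26, u(3) = 23, u(4) = 32, u(5) = 5, u(6) = 20, u(7) = 8, u(8) = 11, u(9) = 2, u(10) = 29, u(11) = 14.
The sequence repeats with period 10.
(58 - 1) mod 10 = 7, so u(58) = u(8) = 11.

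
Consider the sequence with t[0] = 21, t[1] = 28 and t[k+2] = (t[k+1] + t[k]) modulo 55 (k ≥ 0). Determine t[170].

54

Listing terms: t[0] = 21, t[1] = 28, t[2] = 49, t[3] = 22, t[4] = 16, t[5] = 38, t[6] = 54, t[7] = 37, t[8] = 36, t[9] = 18, t[10] = 54, t[11] = 17, t[12] = 16, t[13] = 33, t[14] = 49, t[15] = 27, t[16] = 21, t[17] = 48, t[18] = 14, t[19] = 7, t[20] = 21, t[21] = 28.
Since (t[20], t[21]) = (t[0], t[1]) = (21, 28) (two consecutive terms determine the rest), the sequence is periodic with period 20.
So t[170] = t[0 + ((170-0) mod 20)] = t[10] = 54.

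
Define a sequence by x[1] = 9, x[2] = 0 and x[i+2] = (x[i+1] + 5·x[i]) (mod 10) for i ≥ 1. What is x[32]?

0

Listing terms: x[1] = 9, x[2] = 0, x[3] = 5, x[4] = 5, x[5] = 0, x[6] = 5.
Since (x[5], x[6]) = (x[2], x[3]) = (0, 5) (two consecutive terms determine the rest), the sequence is eventually periodic: after a pre-period of length 1 it cycles with period 3.
For i ≥ 2, x[i] depends only on (i - 2) mod 3. (32 - 2) mod 3 = 0, so x[32] = x[2] = 0.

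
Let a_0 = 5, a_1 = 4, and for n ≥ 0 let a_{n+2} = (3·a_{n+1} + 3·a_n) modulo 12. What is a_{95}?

a_0 = 5,  a_1 = 4,  a_2 = 3,  a_3 = 9,  a_4 = 0,  a_5 = 3,  a_6 = 9.
Since (a_5, a_6) = (a_2, a_3) = (3, 9) (two consecutive terms determine the rest), the sequence is eventually periodic: after a pre-period of length 2 it cycles with period 3.
For n ≥ 2, a_n depends only on (n - 2) mod 3. (95 - 2) mod 3 = 0, so a_{95} = a_2 = 3.

3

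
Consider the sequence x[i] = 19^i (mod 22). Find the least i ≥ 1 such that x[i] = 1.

x[0] = 1; x[1] = 19; x[2] = 9; x[3] = 17; x[4] = 15; x[5] = 21; x[6] = 3; x[7] = 13; x[8] = 5; x[9] = 7; x[10] = 1.
The sequence repeats with period 10.
The value 1 next appears (with i ≥ 1) at x[10].

10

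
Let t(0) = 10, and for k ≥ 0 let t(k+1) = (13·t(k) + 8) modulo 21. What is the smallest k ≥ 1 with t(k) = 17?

2

We have t(0) = 10,  t(1) = 12,  t(2) = 17,  t(3) = 19,  t(4) = 3,  t(5) = 5,  t(6) = 10.
Since t(6) = t(0) = 10, the sequence is periodic with period 6.
The value 17 first appears (with k ≥ 1) at t(2).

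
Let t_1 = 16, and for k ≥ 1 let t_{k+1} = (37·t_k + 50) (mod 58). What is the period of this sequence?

28

Computing terms: t_1 = 16, t_2 = 4, t_3 = 24, t_4 = 10, t_5 = 14, t_6 = 46, t_7 = 12, t_8 = 30, t_9 = 0, t_{10} = 50, t_{11} = 44, t_{12} = 54, t_{13} = 18, t_{14} = 20, t_{15} = 36, t_{16} = 48, t_{17} = 28, t_{18} = 42, t_{19} = 38, t_{20} = 6, t_{21} = 40, t_{22} = 22, t_{23} = 52, t_{24} = 2, t_{25} = 8, t_{26} = 56, t_{27} = 34, t_{28} = 32, t_{29} = 16.
The sequence repeats with period 28.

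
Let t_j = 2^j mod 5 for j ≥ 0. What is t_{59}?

t_0 = 1; t_1 = 2; t_2 = 4; t_3 = 3; t_4 = 1.
Since t_4 = t_0 = 1, the sequence is periodic with period 4.
So t_{59} = t_{0 + ((59-0) mod 4)} = t_3 = 3.

3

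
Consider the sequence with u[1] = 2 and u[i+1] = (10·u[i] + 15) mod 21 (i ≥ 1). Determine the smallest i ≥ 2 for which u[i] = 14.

2

We have u[1] = 2,  u[2] = 14,  u[3] = 8,  u[4] = 11,  u[5] = 20,  u[6] = 5,  u[7] = 2.
Since u[7] = u[1] = 2, the sequence is periodic with period 6.
The value 14 first appears (with i ≥ 2) at u[2].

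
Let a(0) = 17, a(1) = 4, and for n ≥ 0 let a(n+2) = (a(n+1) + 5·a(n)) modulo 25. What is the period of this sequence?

5

We have a(0) = 17, a(1) = 4, a(2) = 14, a(3) = 9, a(4) = 4, a(5) = 24, a(6) = 19, a(7) = 14, a(8) = 9.
Since (a(7), a(8)) = (a(2), a(3)) = (14, 9) (two consecutive terms determine the rest), the sequence is eventually periodic: after a pre-period of length 2 it cycles with period 5.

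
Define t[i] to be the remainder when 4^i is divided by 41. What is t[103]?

Listing terms: t[0] = 1, t[1] = 4, t[2] = 16, t[3] = 23, t[4] = 10, t[5] = 40, t[6] = 37, t[7] = 25, t[8] = 18, t[9] = 31, t[10] = 1.
The sequence repeats with period 10.
(103 - 0) mod 10 = 3, so t[103] = t[3] = 23.

23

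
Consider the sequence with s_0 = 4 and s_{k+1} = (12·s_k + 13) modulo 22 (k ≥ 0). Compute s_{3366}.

15

s_0 = 4, s_1 = 17, s_2 = 19, s_3 = 21, s_4 = 1, s_5 = 3, s_6 = 5, s_7 = 7, s_8 = 9, s_9 = 11, s_{10} = 13, s_{11} = 15, s_{12} = 17.
Since s_{12} = s_1 = 17, the sequence is eventually periodic: after a pre-period of length 1 it cycles with period 11.
For k ≥ 1, s_k depends only on (k - 1) mod 11. (3366 - 1) mod 11 = 10, so s_{3366} = s_{11} = 15.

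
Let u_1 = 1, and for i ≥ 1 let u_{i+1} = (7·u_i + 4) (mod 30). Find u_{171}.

We have u_1 = 1, u_2 = 11, u_3 = 21, u_4 = 1.
The sequence repeats with period 3.
So u_{171} = u_{1 + ((171-1) mod 3)} = u_3 = 21.

21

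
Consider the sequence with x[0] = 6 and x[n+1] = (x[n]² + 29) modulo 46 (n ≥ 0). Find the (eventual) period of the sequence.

Listing terms: x[0] = 6; x[1] = 19; x[2] = 22; x[3] = 7; x[4] = 32; x[5] = 41; x[6] = 8; x[7] = 1; x[8] = 30; x[9] = 9; x[10] = 18; x[11] = 31; x[12] = 24; x[13] = 7.
Since x[13] = x[3] = 7, the sequence is eventually periodic: after a pre-period of length 3 it cycles with period 10.

10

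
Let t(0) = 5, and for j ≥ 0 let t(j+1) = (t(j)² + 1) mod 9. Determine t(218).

2

We have t(0) = 5, t(1) = 8, t(2) = 2, t(3) = 5.
Since t(3) = t(0) = 5, the sequence is periodic with period 3.
(218 - 0) mod 3 = 2, so t(218) = t(2) = 2.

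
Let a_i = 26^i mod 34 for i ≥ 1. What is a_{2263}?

a_1 = 26; a_2 = 30; a_3 = 32; a_4 = 16; a_5 = 8; a_6 = 4; a_7 = 2; a_8 = 18; a_9 = 26.
Since a_9 = a_1 = 26, the sequence is periodic with period 8.
So a_{2263} = a_{1 + ((2263-1) mod 8)} = a_7 = 2.

2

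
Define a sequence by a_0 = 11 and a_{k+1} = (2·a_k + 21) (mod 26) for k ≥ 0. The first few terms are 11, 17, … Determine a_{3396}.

11

Computing terms: a_0 = 11,  a_1 = 17,  a_2 = 3,  a_3 = 1,  a_4 = 23,  a_5 = 15,  a_6 = 25,  a_7 = 19,  a_8 = 7,  a_9 = 9,  a_{10} = 13,  a_{11} = 21,  a_{12} = 11.
The sequence repeats with period 12.
So a_{3396} = a_{0 + ((3396-0) mod 12)} = a_0 = 11.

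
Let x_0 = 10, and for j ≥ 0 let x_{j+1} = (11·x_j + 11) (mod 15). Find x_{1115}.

10

Listing terms: x_0 = 10, x_1 = 1, x_2 = 7, x_3 = 13, x_4 = 4, x_5 = 10.
Since x_5 = x_0 = 10, the sequence is periodic with period 5.
So x_{1115} = x_{0 + ((1115-0) mod 5)} = x_0 = 10.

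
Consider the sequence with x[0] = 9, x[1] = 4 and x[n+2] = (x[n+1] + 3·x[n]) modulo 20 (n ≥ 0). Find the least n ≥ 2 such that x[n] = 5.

5

We have x[0] = 9; x[1] = 4; x[2] = 11; x[3] = 3; x[4] = 16; x[5] = 5; x[6] = 13; x[7] = 8; x[8] = 7; x[9] = 11; x[10] = 12; x[11] = 5; x[12] = 1; x[13] = 16; x[14] = 19; x[15] = 7; x[16] = 4; x[17] = 5; x[18] = 17; x[19] = 12; x[20] = 3; x[21] = 19; x[22] = 8; x[23] = 5; x[24] = 9; x[25] = 4.
The sequence repeats with period 24.
The value 5 first appears (with n ≥ 2) at x[5].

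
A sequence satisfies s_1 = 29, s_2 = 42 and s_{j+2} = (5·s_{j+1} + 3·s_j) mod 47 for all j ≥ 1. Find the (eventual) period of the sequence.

46

Computing terms: s_1 = 29, s_2 = 42, s_3 = 15, s_4 = 13, s_5 = 16, s_6 = 25, s_7 = 32, s_8 = 0, s_9 = 2, s_{10} = 10, s_{11} = 9, s_{12} = 28, s_{13} = 26, s_{14} = 26, s_{15} = 20, s_{16} = 37, s_{17} = 10, s_{18} = 20, s_{19} = 36, s_{20} = 5, s_{21} = 39, s_{22} = 22, s_{23} = 39, s_{24} = 26, s_{25} = 12, s_{26} = 44, s_{27} = 21, s_{28} = 2, s_{29} = 26, s_{30} = 42, s_{31} = 6, s_{32} = 15, s_{33} = 46, s_{34} = 40, s_{35} = 9, s_{36} = 24, s_{37} = 6, s_{38} = 8, s_{39} = 11, s_{40} = 32, s_{41} = 5, s_{42} = 27, s_{43} = 9, s_{44} = 32, s_{45} = 46, s_{46} = 44, s_{47} = 29, s_{48} = 42.
The sequence repeats with period 46.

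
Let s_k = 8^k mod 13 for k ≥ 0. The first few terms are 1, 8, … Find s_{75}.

5

s_0 = 1; s_1 = 8; s_2 = 12; s_3 = 5; s_4 = 1.
Since s_4 = s_0 = 1, the sequence is periodic with period 4.
(75 - 0) mod 4 = 3, so s_{75} = s_3 = 5.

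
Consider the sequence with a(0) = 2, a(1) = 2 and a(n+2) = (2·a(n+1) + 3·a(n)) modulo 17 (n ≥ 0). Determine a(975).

a(0) = 2,  a(1) = 2,  a(2) = 10,  a(3) = 9,  a(4) = 14,  a(5) = 4,  a(6) = 16,  a(7) = 10,  a(8) = 0,  a(9) = 13,  a(10) = 9,  a(11) = 6,  a(12) = 5,  a(13) = 11,  a(14) = 3,  a(15) = 5,  a(16) = 2,  a(17) = 2.
Since (a(16), a(17)) = (a(0), a(1)) = (2, 2) (two consecutive terms determine the rest), the sequence is periodic with period 16.
So a(975) = a(0 + ((975-0) mod 16)) = a(15) = 5.

5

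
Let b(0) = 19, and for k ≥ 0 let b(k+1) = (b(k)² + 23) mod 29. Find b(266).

Computing terms: b(0) = 19, b(1) = 7, b(2) = 14, b(3) = 16, b(4) = 18, b(5) = 28, b(6) = 24, b(7) = 19.
The sequence repeats with period 7.
(266 - 0) mod 7 = 0, so b(266) = b(0) = 19.

19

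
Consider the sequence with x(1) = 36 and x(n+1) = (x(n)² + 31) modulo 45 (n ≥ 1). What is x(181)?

26

Computing terms: x(1) = 36; x(2) = 22; x(3) = 20; x(4) = 26; x(5) = 32; x(6) = 20.
Since x(6) = x(3) = 20, the sequence is eventually periodic: after a pre-period of length 2 it cycles with period 3.
For n ≥ 3, x(n) depends only on (n - 3) mod 3. (181 - 3) mod 3 = 1, so x(181) = x(4) = 26.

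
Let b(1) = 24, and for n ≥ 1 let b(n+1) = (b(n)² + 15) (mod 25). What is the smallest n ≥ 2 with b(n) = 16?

2

We have b(1) = 24, b(2) = 16, b(3) = 21, b(4) = 6, b(5) = 1, b(6) = 16.
Since b(6) = b(2) = 16, the sequence is eventually periodic: after a pre-period of length 1 it cycles with period 4.
The value 16 first appears (with n ≥ 2) at b(2).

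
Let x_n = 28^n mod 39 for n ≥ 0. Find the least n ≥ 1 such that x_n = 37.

7

We have x_0 = 1,  x_1 = 28,  x_2 = 4,  x_3 = 34,  x_4 = 16,  x_5 = 19,  x_6 = 25,  x_7 = 37,  x_8 = 22,  x_9 = 31,  x_{10} = 10,  x_{11} = 7,  x_{12} = 1.
The sequence repeats with period 12.
The value 37 first appears (with n ≥ 1) at x_7.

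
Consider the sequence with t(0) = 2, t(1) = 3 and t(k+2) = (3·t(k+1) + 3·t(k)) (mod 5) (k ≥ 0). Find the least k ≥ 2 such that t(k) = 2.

Computing terms: t(0) = 2,  t(1) = 3,  t(2) = 0,  t(3) = 4,  t(4) = 2,  t(5) = 3.
The sequence repeats with period 4.
The value 2 next appears (with k ≥ 2) at t(4).

4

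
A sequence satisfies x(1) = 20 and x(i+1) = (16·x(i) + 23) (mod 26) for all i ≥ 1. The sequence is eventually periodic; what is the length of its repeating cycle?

3

Computing terms: x(1) = 20; x(2) = 5; x(3) = 25; x(4) = 7; x(5) = 5.
Since x(5) = x(2) = 5, the sequence is eventually periodic: after a pre-period of length 1 it cycles with period 3.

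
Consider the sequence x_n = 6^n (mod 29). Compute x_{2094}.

23

We have x_1 = 6,  x_2 = 7,  x_3 = 13,  x_4 = 20,  x_5 = 4,  x_6 = 24,  x_7 = 28,  x_8 = 23,  x_9 = 22,  x_{10} = 16,  x_{11} = 9,  x_{12} = 25,  x_{13} = 5,  x_{14} = 1,  x_{15} = 6.
The sequence repeats with period 14.
(2094 - 1) mod 14 = 7, so x_{2094} = x_8 = 23.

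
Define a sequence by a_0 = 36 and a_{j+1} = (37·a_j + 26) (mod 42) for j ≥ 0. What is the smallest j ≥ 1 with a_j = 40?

a_0 = 36; a_1 = 14; a_2 = 40; a_3 = 36.
The sequence repeats with period 3.
The value 40 first appears (with j ≥ 1) at a_2.

2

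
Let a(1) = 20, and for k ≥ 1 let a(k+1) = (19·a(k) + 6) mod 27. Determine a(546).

a(1) = 20, a(2) = 8, a(3) = 23, a(4) = 11, a(5) = 26, a(6) = 14, a(7) = 2, a(8) = 17, a(9) = 5, a(10) = 20.
Since a(10) = a(1) = 20, the sequence is periodic with period 9.
So a(546) = a(1 + ((546-1) mod 9)) = a(6) = 14.

14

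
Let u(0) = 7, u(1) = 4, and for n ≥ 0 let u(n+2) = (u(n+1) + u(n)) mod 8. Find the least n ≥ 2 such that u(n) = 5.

11

Computing terms: u(0) = 7,  u(1) = 4,  u(2) = 3,  u(3) = 7,  u(4) = 2,  u(5) = 1,  u(6) = 3,  u(7) = 4,  u(8) = 7,  u(9) = 3,  u(10) = 2,  u(11) = 5,  u(12) = 7,  u(13) = 4.
Since (u(12), u(13)) = (u(0), u(1)) = (7, 4) (two consecutive terms determine the rest), the sequence is periodic with period 12.
The value 5 first appears (with n ≥ 2) at u(11).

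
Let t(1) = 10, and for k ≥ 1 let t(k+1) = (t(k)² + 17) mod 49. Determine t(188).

12

Listing terms: t(1) = 10, t(2) = 19, t(3) = 35, t(4) = 17, t(5) = 12, t(6) = 14, t(7) = 17.
Since t(7) = t(4) = 17, the sequence is eventually periodic: after a pre-period of length 3 it cycles with period 3.
For k ≥ 4, t(k) depends only on (k - 4) mod 3. (188 - 4) mod 3 = 1, so t(188) = t(5) = 12.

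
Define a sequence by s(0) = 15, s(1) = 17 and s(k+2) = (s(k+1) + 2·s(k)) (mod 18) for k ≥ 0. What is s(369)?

3

Computing terms: s(0) = 15; s(1) = 17; s(2) = 11; s(3) = 9; s(4) = 13; s(5) = 13; s(6) = 3; s(7) = 11; s(8) = 17; s(9) = 3; s(10) = 1; s(11) = 7; s(12) = 9; s(13) = 5; s(14) = 5; s(15) = 15; s(16) = 7; s(17) = 1; s(18) = 15; s(19) = 17.
The sequence repeats with period 18.
(369 - 0) mod 18 = 9, so s(369) = s(9) = 3.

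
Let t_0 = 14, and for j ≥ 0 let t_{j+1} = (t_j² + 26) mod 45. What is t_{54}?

26

t_0 = 14,  t_1 = 42,  t_2 = 35,  t_3 = 36,  t_4 = 17,  t_5 = 0,  t_6 = 26,  t_7 = 27,  t_8 = 35.
Since t_8 = t_2 = 35, the sequence is eventually periodic: after a pre-period of length 2 it cycles with period 6.
For j ≥ 2, t_j depends only on (j - 2) mod 6. (54 - 2) mod 6 = 4, so t_{54} = t_6 = 26.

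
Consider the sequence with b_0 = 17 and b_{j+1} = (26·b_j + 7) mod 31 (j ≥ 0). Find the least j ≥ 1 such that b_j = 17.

6

We have b_0 = 17, b_1 = 15, b_2 = 25, b_3 = 6, b_4 = 8, b_5 = 29, b_6 = 17.
The sequence repeats with period 6.
The value 17 next appears (with j ≥ 1) at b_6.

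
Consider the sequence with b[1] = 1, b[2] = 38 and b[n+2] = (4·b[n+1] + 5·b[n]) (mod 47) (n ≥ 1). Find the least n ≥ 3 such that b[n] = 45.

34

b[1] = 1; b[2] = 38; b[3] = 16; b[4] = 19; b[5] = 15; b[6] = 14; b[7] = 37; b[8] = 30; b[9] = 23; b[10] = 7; b[11] = 2; b[12] = 43; b[13] = 41; b[14] = 3; b[15] = 29; b[16] = 37; b[17] = 11; b[18] = 41; b[19] = 31; b[20] = 0; b[21] = 14; b[22] = 9; b[23] = 12; b[24] = 46; b[25] = 9; b[26] = 31; b[27] = 28; b[28] = 32; b[29] = 33; b[30] = 10; b[31] = 17; b[32] = 24; b[33] = 40; b[34] = 45; b[35] = 4; b[36] = 6; b[37] = 44; b[38] = 18; b[39] = 10; b[40] = 36; b[41] = 6; b[42] = 16; b[43] = 0; b[44] = 33; b[45] = 38; b[46] = 35; b[47] = 1; b[48] = 38.
Since (b[47], b[48]) = (b[1], b[2]) = (1, 38) (two consecutive terms determine the rest), the sequence is periodic with period 46.
The value 45 first appears (with n ≥ 3) at b[34].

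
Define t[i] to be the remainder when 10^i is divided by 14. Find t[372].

t[1] = 10,  t[2] = 2,  t[3] = 6,  t[4] = 4,  t[5] = 12,  t[6] = 8,  t[7] = 10.
The sequence repeats with period 6.
So t[372] = t[1 + ((372-1) mod 6)] = t[6] = 8.

8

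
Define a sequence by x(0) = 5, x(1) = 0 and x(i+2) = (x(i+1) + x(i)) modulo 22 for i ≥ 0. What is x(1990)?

x(0) = 5, x(1) = 0, x(2) = 5, x(3) = 5, x(4) = 10, x(5) = 15, x(6) = 3, x(7) = 18, x(8) = 21, x(9) = 17, x(10) = 16, x(11) = 11, x(12) = 5, x(13) = 16, x(14) = 21, x(15) = 15, x(16) = 14, x(17) = 7, x(18) = 21, x(19) = 6, x(20) = 5, x(21) = 11, x(22) = 16, x(23) = 5, x(24) = 21, x(25) = 4, x(26) = 3, x(27) = 7, x(28) = 10, x(29) = 17, x(30) = 5, x(31) = 0.
Since (x(30), x(31)) = (x(0), x(1)) = (5, 0) (two consecutive terms determine the rest), the sequence is periodic with period 30.
(1990 - 0) mod 30 = 10, so x(1990) = x(10) = 16.

16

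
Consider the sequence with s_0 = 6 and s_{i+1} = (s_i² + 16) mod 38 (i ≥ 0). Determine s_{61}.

14

s_0 = 6; s_1 = 14; s_2 = 22; s_3 = 6.
The sequence repeats with period 3.
So s_{61} = s_{0 + ((61-0) mod 3)} = s_1 = 14.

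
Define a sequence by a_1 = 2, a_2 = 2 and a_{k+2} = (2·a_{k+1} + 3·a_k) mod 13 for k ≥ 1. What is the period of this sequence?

6

Computing terms: a_1 = 2, a_2 = 2, a_3 = 10, a_4 = 0, a_5 = 4, a_6 = 8, a_7 = 2, a_8 = 2.
The sequence repeats with period 6.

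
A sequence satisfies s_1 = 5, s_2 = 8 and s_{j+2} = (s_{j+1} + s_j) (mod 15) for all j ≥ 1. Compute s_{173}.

7

Computing terms: s_1 = 5,  s_2 = 8,  s_3 = 13,  s_4 = 6,  s_5 = 4,  s_6 = 10,  s_7 = 14,  s_8 = 9,  s_9 = 8,  s_{10} = 2,  s_{11} = 10,  s_{12} = 12,  s_{13} = 7,  s_{14} = 4,  s_{15} = 11,  s_{16} = 0,  s_{17} = 11,  s_{18} = 11,  s_{19} = 7,  s_{20} = 3,  s_{21} = 10,  s_{22} = 13,  s_{23} = 8,  s_{24} = 6,  s_{25} = 14,  s_{26} = 5,  s_{27} = 4,  s_{28} = 9,  s_{29} = 13,  s_{30} = 7,  s_{31} = 5,  s_{32} = 12,  s_{33} = 2,  s_{34} = 14,  s_{35} = 1,  s_{36} = 0,  s_{37} = 1,  s_{38} = 1,  s_{39} = 2,  s_{40} = 3,  s_{41} = 5,  s_{42} = 8.
Since (s_{41}, s_{42}) = (s_1, s_2) = (5, 8) (two consecutive terms determine the rest), the sequence is periodic with period 40.
So s_{173} = s_{1 + ((173-1) mod 40)} = s_{13} = 7.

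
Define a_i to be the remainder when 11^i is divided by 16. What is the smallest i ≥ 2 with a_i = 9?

2

Computing terms: a_1 = 11,  a_2 = 9,  a_3 = 3,  a_4 = 1,  a_5 = 11.
The sequence repeats with period 4.
The value 9 first appears (with i ≥ 2) at a_2.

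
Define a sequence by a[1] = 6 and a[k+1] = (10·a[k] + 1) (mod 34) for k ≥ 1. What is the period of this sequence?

16

a[1] = 6,  a[2] = 27,  a[3] = 33,  a[4] = 25,  a[5] = 13,  a[6] = 29,  a[7] = 19,  a[8] = 21,  a[9] = 7,  a[10] = 3,  a[11] = 31,  a[12] = 5,  a[13] = 17,  a[14] = 1,  a[15] = 11,  a[16] = 9,  a[17] = 23,  a[18] = 27.
Since a[18] = a[2] = 27, the sequence is eventually periodic: after a pre-period of length 1 it cycles with period 16.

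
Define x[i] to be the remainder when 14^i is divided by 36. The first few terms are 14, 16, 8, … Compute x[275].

20

We have x[1] = 14,  x[2] = 16,  x[3] = 8,  x[4] = 4,  x[5] = 20,  x[6] = 28,  x[7] = 32,  x[8] = 16.
Since x[8] = x[2] = 16, the sequence is eventually periodic: after a pre-period of length 1 it cycles with period 6.
For i ≥ 2, x[i] depends only on (i - 2) mod 6. (275 - 2) mod 6 = 3, so x[275] = x[5] = 20.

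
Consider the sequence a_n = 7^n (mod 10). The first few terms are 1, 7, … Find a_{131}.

3

We have a_0 = 1,  a_1 = 7,  a_2 = 9,  a_3 = 3,  a_4 = 1.
Since a_4 = a_0 = 1, the sequence is periodic with period 4.
So a_{131} = a_{0 + ((131-0) mod 4)} = a_3 = 3.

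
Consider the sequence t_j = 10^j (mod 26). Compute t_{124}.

16

Listing terms: t_0 = 1; t_1 = 10; t_2 = 22; t_3 = 12; t_4 = 16; t_5 = 4; t_6 = 14; t_7 = 10.
Since t_7 = t_1 = 10, the sequence is eventually periodic: after a pre-period of length 1 it cycles with period 6.
For j ≥ 1, t_j depends only on (j - 1) mod 6. (124 - 1) mod 6 = 3, so t_{124} = t_4 = 16.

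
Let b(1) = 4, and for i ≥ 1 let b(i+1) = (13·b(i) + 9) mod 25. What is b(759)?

12

Computing terms: b(1) = 4; b(2) = 11; b(3) = 2; b(4) = 10; b(5) = 14; b(6) = 16; b(7) = 17; b(8) = 5; b(9) = 24; b(10) = 21; b(11) = 7; b(12) = 0; b(13) = 9; b(14) = 1; b(15) = 22; b(16) = 20; b(17) = 19; b(18) = 6; b(19) = 12; b(20) = 15; b(21) = 4.
The sequence repeats with period 20.
(759 - 1) mod 20 = 18, so b(759) = b(19) = 12.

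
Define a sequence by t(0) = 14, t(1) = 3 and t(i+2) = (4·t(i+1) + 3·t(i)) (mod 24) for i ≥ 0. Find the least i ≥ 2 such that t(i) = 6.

2

Listing terms: t(0) = 14, t(1) = 3, t(2) = 6, t(3) = 9, t(4) = 6, t(5) = 3, t(6) = 6.
Since (t(5), t(6)) = (t(1), t(2)) = (3, 6) (two consecutive terms determine the rest), the sequence is eventually periodic: after a pre-period of length 1 it cycles with period 4.
The value 6 first appears (with i ≥ 2) at t(2).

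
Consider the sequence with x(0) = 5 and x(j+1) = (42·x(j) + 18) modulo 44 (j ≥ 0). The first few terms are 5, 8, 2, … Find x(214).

34

We have x(0) = 5; x(1) = 8; x(2) = 2; x(3) = 14; x(4) = 34; x(5) = 38; x(6) = 30; x(7) = 2.
Since x(7) = x(2) = 2, the sequence is eventually periodic: after a pre-period of length 2 it cycles with period 5.
For j ≥ 2, x(j) depends only on (j - 2) mod 5. (214 - 2) mod 5 = 2, so x(214) = x(4) = 34.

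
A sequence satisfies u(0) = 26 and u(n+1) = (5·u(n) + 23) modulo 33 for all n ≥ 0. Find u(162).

We have u(0) = 26, u(1) = 21, u(2) = 29, u(3) = 3, u(4) = 5, u(5) = 15, u(6) = 32, u(7) = 18, u(8) = 14, u(9) = 27, u(10) = 26.
Since u(10) = u(0) = 26, the sequence is periodic with period 10.
(162 - 0) mod 10 = 2, so u(162) = u(2) = 29.

29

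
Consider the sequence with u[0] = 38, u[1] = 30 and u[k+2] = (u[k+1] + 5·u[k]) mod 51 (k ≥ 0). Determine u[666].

Listing terms: u[0] = 38,  u[1] = 30,  u[2] = 16,  u[3] = 13,  u[4] = 42,  u[5] = 5,  u[6] = 11,  u[7] = 36,  u[8] = 40,  u[9] = 16,  u[10] = 12,  u[11] = 41,  u[12] = 50,  u[13] = 0,  u[14] = 46,  u[15] = 46,  u[16] = 21,  u[17] = 47,  u[18] = 50,  u[19] = 30,  u[20] = 25,  u[21] = 22,  u[22] = 45,  u[23] = 2,  u[24] = 23,  u[25] = 33,  u[26] = 46,  u[27] = 7,  u[28] = 33,  u[29] = 17,  u[30] = 29,  u[31] = 12,  u[32] = 4,  u[33] = 13,  u[34] = 33,  u[35] = 47,  u[36] = 8,  u[37] = 39,  u[38] = 28,  u[39] = 19,  u[40] = 6,  u[41] = 50,  u[42] = 29,  u[43] = 24,  u[44] = 16,  u[45] = 34,  u[46] = 12,  u[47] = 29,  u[48] = 38,  u[49] = 30.
Since (u[48], u[49]) = (u[0], u[1]) = (38, 30) (two consecutive terms determine the rest), the sequence is periodic with period 48.
(666 - 0) mod 48 = 42, so u[666] = u[42] = 29.

29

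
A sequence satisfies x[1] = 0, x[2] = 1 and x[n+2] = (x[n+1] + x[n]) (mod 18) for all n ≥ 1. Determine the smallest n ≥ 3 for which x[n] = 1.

Computing terms: x[1] = 0,  x[2] = 1,  x[3] = 1,  x[4] = 2,  x[5] = 3,  x[6] = 5,  x[7] = 8,  x[8] = 13,  x[9] = 3,  x[10] = 16,  x[11] = 1,  x[12] = 17,  x[13] = 0,  x[14] = 17,  x[15] = 17,  x[16] = 16,  x[17] = 15,  x[18] = 13,  x[19] = 10,  x[20] = 5,  x[21] = 15,  x[22] = 2,  x[23] = 17,  x[24] = 1,  x[25] = 0,  x[26] = 1.
The sequence repeats with period 24.
The value 1 first appears (with n ≥ 3) at x[3].

3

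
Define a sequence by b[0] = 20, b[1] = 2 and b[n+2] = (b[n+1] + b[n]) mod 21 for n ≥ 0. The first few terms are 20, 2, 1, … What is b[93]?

7

b[0] = 20; b[1] = 2; b[2] = 1; b[3] = 3; b[4] = 4; b[5] = 7; b[6] = 11; b[7] = 18; b[8] = 8; b[9] = 5; b[10] = 13; b[11] = 18; b[12] = 10; b[13] = 7; b[14] = 17; b[15] = 3; b[16] = 20; b[17] = 2.
Since (b[16], b[17]) = (b[0], b[1]) = (20, 2) (two consecutive terms determine the rest), the sequence is periodic with period 16.
So b[93] = b[0 + ((93-0) mod 16)] = b[13] = 7.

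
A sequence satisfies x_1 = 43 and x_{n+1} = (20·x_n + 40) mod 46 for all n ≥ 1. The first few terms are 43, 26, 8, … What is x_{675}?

4

We have x_1 = 43, x_2 = 26, x_3 = 8, x_4 = 16, x_5 = 38, x_6 = 18, x_7 = 32, x_8 = 36, x_9 = 24, x_{10} = 14, x_{11} = 44, x_{12} = 0, x_{13} = 40, x_{14} = 12, x_{15} = 4, x_{16} = 28, x_{17} = 2, x_{18} = 34, x_{19} = 30, x_{20} = 42, x_{21} = 6, x_{22} = 22, x_{23} = 20, x_{24} = 26.
Since x_{24} = x_2 = 26, the sequence is eventually periodic: after a pre-period of length 1 it cycles with period 22.
For n ≥ 2, x_n depends only on (n - 2) mod 22. (675 - 2) mod 22 = 13, so x_{675} = x_{15} = 4.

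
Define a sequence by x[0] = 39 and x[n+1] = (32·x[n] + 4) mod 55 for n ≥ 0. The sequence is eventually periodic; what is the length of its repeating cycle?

We have x[0] = 39, x[1] = 42, x[2] = 28, x[3] = 20, x[4] = 39.
The sequence repeats with period 4.

4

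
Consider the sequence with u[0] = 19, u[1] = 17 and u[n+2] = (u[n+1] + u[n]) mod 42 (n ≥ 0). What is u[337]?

17

Listing terms: u[0] = 19,  u[1] = 17,  u[2] = 36,  u[3] = 11,  u[4] = 5,  u[5] = 16,  u[6] = 21,  u[7] = 37,  u[8] = 16,  u[9] = 11,  u[10] = 27,  u[11] = 38,  u[12] = 23,  u[13] = 19,  u[14] = 0,  u[15] = 19,  u[16] = 19,  u[17] = 38,  u[18] = 15,  u[19] = 11,  u[20] = 26,  u[21] = 37,  u[22] = 21,  u[23] = 16,  u[24] = 37,  u[25] = 11,  u[26] = 6,  u[27] = 17,  u[28] = 23,  u[29] = 40,  u[30] = 21,  u[31] = 19,  u[32] = 40,  u[33] = 17,  u[34] = 15,  u[35] = 32,  u[36] = 5,  u[37] = 37,  u[38] = 0,  u[39] = 37,  u[40] = 37,  u[41] = 32,  u[42] = 27,  u[43] = 17,  u[44] = 2,  u[45] = 19,  u[46] = 21,  u[47] = 40,  u[48] = 19,  u[49] = 17.
The sequence repeats with period 48.
So u[337] = u[0 + ((337-0) mod 48)] = u[1] = 17.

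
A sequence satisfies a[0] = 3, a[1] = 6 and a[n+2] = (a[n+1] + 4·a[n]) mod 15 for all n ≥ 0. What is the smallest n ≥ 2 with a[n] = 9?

We have a[0] = 3; a[1] = 6; a[2] = 3; a[3] = 12; a[4] = 9; a[5] = 12; a[6] = 3; a[7] = 6.
The sequence repeats with period 6.
The value 9 first appears (with n ≥ 2) at a[4].

4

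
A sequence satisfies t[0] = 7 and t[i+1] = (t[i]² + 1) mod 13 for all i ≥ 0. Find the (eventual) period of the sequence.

4

t[0] = 7,  t[1] = 11,  t[2] = 5,  t[3] = 0,  t[4] = 1,  t[5] = 2,  t[6] = 5.
Since t[6] = t[2] = 5, the sequence is eventually periodic: after a pre-period of length 2 it cycles with period 4.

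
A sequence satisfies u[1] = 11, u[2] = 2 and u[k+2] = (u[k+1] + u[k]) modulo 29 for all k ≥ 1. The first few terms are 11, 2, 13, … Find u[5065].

Computing terms: u[1] = 11; u[2] = 2; u[3] = 13; u[4] = 15; u[5] = 28; u[6] = 14; u[7] = 13; u[8] = 27; u[9] = 11; u[10] = 9; u[11] = 20; u[12] = 0; u[13] = 20; u[14] = 20; u[15] = 11; u[16] = 2.
Since (u[15], u[16]) = (u[1], u[2]) = (11, 2) (two consecutive terms determine the rest), the sequence is periodic with period 14.
(5065 - 1) mod 14 = 10, so u[5065] = u[11] = 20.

20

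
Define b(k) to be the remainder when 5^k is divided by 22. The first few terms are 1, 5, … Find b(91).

b(0) = 1,  b(1) = 5,  b(2) = 3,  b(3) = 15,  b(4) = 9,  b(5) = 1.
The sequence repeats with period 5.
(91 - 0) mod 5 = 1, so b(91) = b(1) = 5.

5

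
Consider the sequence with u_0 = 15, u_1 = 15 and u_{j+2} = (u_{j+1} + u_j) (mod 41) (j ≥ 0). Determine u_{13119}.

0

Computing terms: u_0 = 15, u_1 = 15, u_2 = 30, u_3 = 4, u_4 = 34, u_5 = 38, u_6 = 31, u_7 = 28, u_8 = 18, u_9 = 5, u_{10} = 23, u_{11} = 28, u_{12} = 10, u_{13} = 38, u_{14} = 7, u_{15} = 4, u_{16} = 11, u_{17} = 15, u_{18} = 26, u_{19} = 0, u_{20} = 26, u_{21} = 26, u_{22} = 11, u_{23} = 37, u_{24} = 7, u_{25} = 3, u_{26} = 10, u_{27} = 13, u_{28} = 23, u_{29} = 36, u_{30} = 18, u_{31} = 13, u_{32} = 31, u_{33} = 3, u_{34} = 34, u_{35} = 37, u_{36} = 30, u_{37} = 26, u_{38} = 15, u_{39} = 0, u_{40} = 15, u_{41} = 15.
Since (u_{40}, u_{41}) = (u_0, u_1) = (15, 15) (two consecutive terms determine the rest), the sequence is periodic with period 40.
(13119 - 0) mod 40 = 39, so u_{13119} = u_{39} = 0.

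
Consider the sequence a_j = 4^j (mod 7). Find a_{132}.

1

a_0 = 1, a_1 = 4, a_2 = 2, a_3 = 1.
The sequence repeats with period 3.
(132 - 0) mod 3 = 0, so a_{132} = a_0 = 1.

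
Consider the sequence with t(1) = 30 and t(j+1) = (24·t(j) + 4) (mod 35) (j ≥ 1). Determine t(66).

4

t(1) = 30; t(2) = 24; t(3) = 20; t(4) = 29; t(5) = 0; t(6) = 4; t(7) = 30.
Since t(7) = t(1) = 30, the sequence is periodic with period 6.
So t(66) = t(1 + ((66-1) mod 6)) = t(6) = 4.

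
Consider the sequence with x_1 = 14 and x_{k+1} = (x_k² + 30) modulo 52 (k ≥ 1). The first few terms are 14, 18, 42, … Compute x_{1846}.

Computing terms: x_1 = 14,  x_2 = 18,  x_3 = 42,  x_4 = 26,  x_5 = 30,  x_6 = 46,  x_7 = 14.
The sequence repeats with period 6.
(1846 - 1) mod 6 = 3, so x_{1846} = x_4 = 26.

26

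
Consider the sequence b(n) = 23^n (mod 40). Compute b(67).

7

Computing terms: b(0) = 1, b(1) = 23, b(2) = 9, b(3) = 7, b(4) = 1.
The sequence repeats with period 4.
So b(67) = b(0 + ((67-0) mod 4)) = b(3) = 7.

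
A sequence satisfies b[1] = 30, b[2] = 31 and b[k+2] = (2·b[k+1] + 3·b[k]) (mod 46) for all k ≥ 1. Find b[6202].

25

b[1] = 30,  b[2] = 31,  b[3] = 14,  b[4] = 29,  b[5] = 8,  b[6] = 11,  b[7] = 0,  b[8] = 33,  b[9] = 20,  b[10] = 1,  b[11] = 16,  b[12] = 35,  b[13] = 26,  b[14] = 19,  b[15] = 24,  b[16] = 13,  b[17] = 6,  b[18] = 5,  b[19] = 28,  b[20] = 25,  b[21] = 42,  b[22] = 21,  b[23] = 30,  b[24] = 31.
The sequence repeats with period 22.
(6202 - 1) mod 22 = 19, so b[6202] = b[20] = 25.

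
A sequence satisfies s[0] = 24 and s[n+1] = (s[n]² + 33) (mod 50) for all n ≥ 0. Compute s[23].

29

s[0] = 24, s[1] = 9, s[2] = 14, s[3] = 29, s[4] = 24.
Since s[4] = s[0] = 24, the sequence is periodic with period 4.
(23 - 0) mod 4 = 3, so s[23] = s[3] = 29.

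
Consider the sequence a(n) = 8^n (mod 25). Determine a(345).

18

Listing terms: a(1) = 8; a(2) = 14; a(3) = 12; a(4) = 21; a(5) = 18; a(6) = 19; a(7) = 2; a(8) = 16; a(9) = 3; a(10) = 24; a(11) = 17; a(12) = 11; a(13) = 13; a(14) = 4; a(15) = 7; a(16) = 6; a(17) = 23; a(18) = 9; a(19) = 22; a(20) = 1; a(21) = 8.
The sequence repeats with period 20.
So a(345) = a(1 + ((345-1) mod 20)) = a(5) = 18.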